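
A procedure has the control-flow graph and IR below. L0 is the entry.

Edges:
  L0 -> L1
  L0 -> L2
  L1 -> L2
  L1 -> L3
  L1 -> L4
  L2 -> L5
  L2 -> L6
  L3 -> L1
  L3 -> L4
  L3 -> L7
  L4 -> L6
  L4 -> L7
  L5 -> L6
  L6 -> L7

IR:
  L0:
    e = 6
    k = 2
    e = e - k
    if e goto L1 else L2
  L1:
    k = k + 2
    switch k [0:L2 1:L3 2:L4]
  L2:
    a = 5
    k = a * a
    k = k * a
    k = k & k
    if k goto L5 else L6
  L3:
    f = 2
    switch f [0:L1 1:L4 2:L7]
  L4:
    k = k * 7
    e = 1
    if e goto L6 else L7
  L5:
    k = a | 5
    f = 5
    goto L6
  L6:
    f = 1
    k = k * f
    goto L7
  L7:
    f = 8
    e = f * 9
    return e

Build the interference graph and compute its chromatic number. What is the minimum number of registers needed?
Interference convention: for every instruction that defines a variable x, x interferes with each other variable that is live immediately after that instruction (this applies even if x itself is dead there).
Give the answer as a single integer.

Per-block:
  L0 def {e,k} use ∅
  L1 def {k} use {k}
  L2 def {a,k} use ∅
  L3 def {f} use ∅
  L4 def {e,k} use {k}
  L5 def {f,k} use {a}
  L6 def {f,k} use {k}
  L7 def {e,f} use ∅

Backward fixpoint:
  live L0: ∅→{k}
  live L1: {k}→{k}
  live L2: ∅→{a,k}
  live L3: {k}→{k}
  live L4: {k}→{k}
  live L5: {a}→{k}
  live L6: {k}→∅
  live L7: ∅→∅

Interference:
  a — {k}
  e — {k}
  f — {k}
  k — {a,e,f}

Colouring:
  clique {a,k} ⇒ need ≥ 2
  2-colouring: c0={k}  c1={a,e,f}
  χ = 2

Answer: 2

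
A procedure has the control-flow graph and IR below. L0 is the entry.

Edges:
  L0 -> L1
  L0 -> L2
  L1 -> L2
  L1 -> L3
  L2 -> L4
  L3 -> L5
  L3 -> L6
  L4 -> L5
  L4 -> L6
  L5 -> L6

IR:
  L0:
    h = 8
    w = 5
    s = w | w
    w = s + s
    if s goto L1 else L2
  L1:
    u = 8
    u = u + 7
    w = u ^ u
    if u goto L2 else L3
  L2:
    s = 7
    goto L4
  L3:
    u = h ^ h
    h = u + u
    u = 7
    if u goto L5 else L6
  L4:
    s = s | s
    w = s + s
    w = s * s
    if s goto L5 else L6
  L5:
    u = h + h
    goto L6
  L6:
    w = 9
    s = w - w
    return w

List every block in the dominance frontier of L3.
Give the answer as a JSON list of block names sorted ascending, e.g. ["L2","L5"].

idom tree: L1←L0 L2←L0 L3←L1 L4←L2 L5←L0 L6←L0
Dom at joins:
  L2: preds {L0,L1}: {L0} ∩ {L0,L1} = {L0}; idom=L0
  L5: preds {L3,L4}: {L0,L1,L3} ∩ {L0,L2,L4} = {L0}; idom=L0
  L6: preds {L3,L4,L5}: {L0,L1,L3} ∩ {L0,L2,L4} ∩ {L0,L5} = {L0}; idom=L0

DF walk-up:
  join L2 pred L0: · stop@L0
  join L2 pred L1: L1 stop@L0
  join L5 pred L3: L3→L1 stop@L0
  join L5 pred L4: L4→L2 stop@L0
  join L6 pred L3: L3→L1 stop@L0
  join L6 pred L4: L4→L2 stop@L0
  join L6 pred L5: L5 stop@L0
  L0 → ∅
  L1 → {L2,L5,L6}
  L2 → {L5,L6}
  L3 → {L5,L6}
  L4 → {L5,L6}
  L5 → {L6}
  L6 → ∅

DF(L3) = ["L5", "L6"]

Answer: ["L5", "L6"]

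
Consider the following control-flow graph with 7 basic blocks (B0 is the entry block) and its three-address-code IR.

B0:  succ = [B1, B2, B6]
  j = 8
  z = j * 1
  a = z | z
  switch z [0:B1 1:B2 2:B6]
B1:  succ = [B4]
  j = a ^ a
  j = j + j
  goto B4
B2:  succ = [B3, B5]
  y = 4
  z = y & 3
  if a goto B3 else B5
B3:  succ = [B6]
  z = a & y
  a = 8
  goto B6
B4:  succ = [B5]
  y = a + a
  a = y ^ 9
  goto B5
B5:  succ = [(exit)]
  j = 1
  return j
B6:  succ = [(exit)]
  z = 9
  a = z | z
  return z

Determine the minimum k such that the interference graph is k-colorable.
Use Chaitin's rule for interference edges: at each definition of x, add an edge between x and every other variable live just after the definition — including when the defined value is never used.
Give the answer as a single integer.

Block summaries:
  B0: {a,j,z} / ∅
  B1: {j} / {a}
  B2: {y,z} / {a}
  B3: {a,z} / {a,y}
  B4: {a,y} / {a}
  B5: {j} / ∅
  B6: {a,z} / ∅

Backward fixpoint:
  B0 li=∅ lo={a}
  B1 li={a} lo={a}
  B2 li={a} lo={a,y}
  B3 li={a,y} lo=∅
  B4 li={a} lo=∅
  B5 li=∅ lo=∅
  B6 li=∅ lo=∅

Interfere edges:
  a↔{j,y,z}
  j↔{a}
  y↔{a,z}
  z↔{a,y}

Registers:
  {a,y,z} pairwise interfere (3-clique) ⇒ χ ≥ 3
  assign a→r0 j→r1 y→r1 z→r2 — no edge inside a register ⇒ χ ≤ 3
  χ = 3

Answer: 3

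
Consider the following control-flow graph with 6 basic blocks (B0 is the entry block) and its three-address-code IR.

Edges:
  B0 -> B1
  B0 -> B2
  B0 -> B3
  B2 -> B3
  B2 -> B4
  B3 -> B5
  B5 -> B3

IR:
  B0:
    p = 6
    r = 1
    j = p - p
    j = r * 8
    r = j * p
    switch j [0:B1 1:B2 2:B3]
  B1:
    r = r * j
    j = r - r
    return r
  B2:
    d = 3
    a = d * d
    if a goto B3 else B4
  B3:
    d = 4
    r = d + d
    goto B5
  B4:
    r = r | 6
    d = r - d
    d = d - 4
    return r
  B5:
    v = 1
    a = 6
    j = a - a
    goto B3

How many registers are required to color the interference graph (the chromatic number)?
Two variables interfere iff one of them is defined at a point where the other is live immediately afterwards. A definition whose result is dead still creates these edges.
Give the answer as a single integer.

Answer: 3

Working:
def/use:
  B0: def={j,p,r} ue=∅
  B1: def={j,r} ue={j,r}
  B2: def={a,d} ue=∅
  B3: def={d,r} ue=∅
  B4: def={d,r} ue={d,r}
  B5: def={a,j,v} ue=∅

Backward fixpoint:
  B0 li=∅ lo={j,r}
  B1 li={j,r} lo=∅
  B2 li={r} lo={d,r}
  B3 li=∅ lo=∅
  B4 li={d,r} lo=∅
  B5 li=∅ lo=∅

Conflict graph:
  a↔{d,r}
  d↔{a,r}
  j↔{p,r}
  p↔{j,r}
  r↔{a,d,j,p}
  v↔∅

Chromatic number:
  lower bound: {a,d,r} mutually conflict ⇒ χ ≥ 3
  assign a→R1 d→R2 j→R1 p→R2 r→R0 v→R0 — no edge inside a register ⇒ χ ≤ 3
  χ = 3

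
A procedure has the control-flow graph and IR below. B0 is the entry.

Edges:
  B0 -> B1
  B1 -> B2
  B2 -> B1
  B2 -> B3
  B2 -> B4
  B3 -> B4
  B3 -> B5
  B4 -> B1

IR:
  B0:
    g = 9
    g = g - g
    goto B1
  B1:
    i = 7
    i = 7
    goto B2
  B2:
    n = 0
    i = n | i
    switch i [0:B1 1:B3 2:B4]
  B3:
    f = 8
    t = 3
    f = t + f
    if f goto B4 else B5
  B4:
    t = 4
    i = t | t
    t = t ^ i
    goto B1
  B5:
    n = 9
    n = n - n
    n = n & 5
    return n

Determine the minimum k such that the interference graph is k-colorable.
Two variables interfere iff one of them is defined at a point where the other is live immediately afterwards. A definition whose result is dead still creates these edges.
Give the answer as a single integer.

Answer: 2

Working:
Block summaries:
  B0 def {g} use ∅
  B1 def {i} use ∅
  B2 def {i,n} use {i}
  B3 def {f,t} use ∅
  B4 def {i,t} use ∅
  B5 def {n} use ∅

Backward fixpoint:
  B0: in=∅ out=∅
  B1: in=∅ out={i}
  B2: in={i} out=∅
  B3: in=∅ out=∅
  B4: in=∅ out=∅
  B5: in=∅ out=∅

Interference:
  f: {t}
  g: ∅
  i: {n,t}
  n: {i}
  t: {f,i}

Chromatic number:
  {f,t} pairwise interfere (2-clique) ⇒ χ ≥ 2
  assign f→R0 g→R0 i→R0 n→R1 t→R1 — no edge inside a register ⇒ χ ≤ 2
  χ = 2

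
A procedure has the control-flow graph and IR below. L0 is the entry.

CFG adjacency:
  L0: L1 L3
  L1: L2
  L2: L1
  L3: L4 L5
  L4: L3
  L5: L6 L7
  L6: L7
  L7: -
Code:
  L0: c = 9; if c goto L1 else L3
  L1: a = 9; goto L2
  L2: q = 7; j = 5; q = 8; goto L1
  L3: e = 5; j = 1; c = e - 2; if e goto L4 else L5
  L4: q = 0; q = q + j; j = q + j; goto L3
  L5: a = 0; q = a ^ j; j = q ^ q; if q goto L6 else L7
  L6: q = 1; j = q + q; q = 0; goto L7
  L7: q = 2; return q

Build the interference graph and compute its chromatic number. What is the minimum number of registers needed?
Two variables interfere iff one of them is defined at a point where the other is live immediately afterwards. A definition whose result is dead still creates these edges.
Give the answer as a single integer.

def/use:
  L0: def={c} ue=∅
  L1: def={a} ue=∅
  L2: def={j,q} ue=∅
  L3: def={c,e,j} ue=∅
  L4: def={j,q} ue={j}
  L5: def={a,j,q} ue={j}
  L6: def={j,q} ue=∅
  L7: def={q} ue=∅

Live sets:
  L0: in=∅ out=∅
  L1: in=∅ out=∅
  L2: in=∅ out=∅
  L3: in=∅ out={j}
  L4: in={j} out=∅
  L5: in={j} out=∅
  L6: in=∅ out=∅
  L7: in=∅ out=∅

Interfere edges:
  a: {j}
  c: {e,j}
  e: {c,j}
  j: {a,c,e,q}
  q: {j}

Registers:
  lower bound: {c,e,j} mutually conflict ⇒ χ ≥ 3
  3-colouring: R0={j}  R1={a,c,q}  R2={e}
  χ = 3

Answer: 3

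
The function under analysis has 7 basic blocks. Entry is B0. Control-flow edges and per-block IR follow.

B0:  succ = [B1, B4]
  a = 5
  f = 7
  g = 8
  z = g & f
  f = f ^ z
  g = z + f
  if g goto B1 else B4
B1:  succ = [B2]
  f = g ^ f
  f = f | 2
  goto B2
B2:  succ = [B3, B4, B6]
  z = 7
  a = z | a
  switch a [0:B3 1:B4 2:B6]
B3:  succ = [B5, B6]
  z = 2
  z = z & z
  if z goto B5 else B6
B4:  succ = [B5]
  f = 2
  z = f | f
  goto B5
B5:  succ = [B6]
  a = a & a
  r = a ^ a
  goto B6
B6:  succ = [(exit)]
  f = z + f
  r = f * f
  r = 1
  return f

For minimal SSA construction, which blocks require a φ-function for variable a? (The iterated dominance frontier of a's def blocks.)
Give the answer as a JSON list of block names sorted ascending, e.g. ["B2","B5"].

Answer: ["B4", "B5", "B6"]

Analysis:
idom tree: B1←B0 B2←B1 B3←B2 B4←B0 B5←B0 B6←B0
Dom at joins:
  B4: preds {B0,B2}: {B0} ∩ {B0,B1,B2} = {B0}; idom=B0
  B5: preds {B3,B4}: {B0,B1,B2,B3} ∩ {B0,B4} = {B0}; idom=B0
  B6: preds {B2,B3,B5}: {B0,B1,B2} ∩ {B0,B1,B2,B3} ∩ {B0,B5} = {B0}; idom=B0

Frontier:
  join B4 pred B0: · stop@B0
  join B4 pred B2: B2→B1 stop@B0
  join B5 pred B3: B3→B2→B1 stop@B0
  join B5 pred B4: B4 stop@B0
  join B6 pred B2: B2→B1 stop@B0
  join B6 pred B3: B3→B2→B1 stop@B0
  join B6 pred B5: B5 stop@B0
  DF(B0)=∅
  DF(B1)={B4,B5,B6}
  DF(B2)={B4,B5,B6}
  DF(B3)={B5,B6}
  DF(B4)={B5}
  DF(B5)={B6}
  DF(B6)=∅

φ for a: defs {B0,B2,B5}
  DF⁺ = {B4,B5,B6}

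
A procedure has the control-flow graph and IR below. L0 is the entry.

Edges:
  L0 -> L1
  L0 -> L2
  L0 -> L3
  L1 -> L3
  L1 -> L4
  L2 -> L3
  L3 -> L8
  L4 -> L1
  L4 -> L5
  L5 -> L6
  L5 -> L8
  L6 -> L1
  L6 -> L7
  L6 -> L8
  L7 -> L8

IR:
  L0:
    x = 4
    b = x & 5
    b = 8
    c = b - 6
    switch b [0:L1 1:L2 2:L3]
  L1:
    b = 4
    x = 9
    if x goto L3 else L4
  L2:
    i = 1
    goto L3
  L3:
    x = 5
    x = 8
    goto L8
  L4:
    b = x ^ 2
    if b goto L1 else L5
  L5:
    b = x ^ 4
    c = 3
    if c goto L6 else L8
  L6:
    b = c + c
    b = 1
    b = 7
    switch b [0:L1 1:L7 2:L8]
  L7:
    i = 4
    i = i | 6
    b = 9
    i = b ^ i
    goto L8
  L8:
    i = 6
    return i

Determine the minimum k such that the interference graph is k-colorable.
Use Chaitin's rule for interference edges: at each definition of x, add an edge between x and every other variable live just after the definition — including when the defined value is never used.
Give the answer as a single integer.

Answer: 2

Derivation:
Per-block:
  L0: {b,c,x} / ∅
  L1: {b,x} / ∅
  L2: {i} / ∅
  L3: {x} / ∅
  L4: {b} / {x}
  L5: {b,c} / {x}
  L6: {b} / {c}
  L7: {b,i} / ∅
  L8: {i} / ∅

Liveness:
  live L0: ∅→∅
  live L1: ∅→{x}
  live L2: ∅→∅
  live L3: ∅→∅
  live L4: {x}→{x}
  live L5: {x}→{c}
  live L6: {c}→∅
  live L7: ∅→∅
  live L8: ∅→∅

Interference:
  b: {c,i,x}
  c: {b}
  i: {b}
  x: {b}

Chromatic number:
  clique {b,c} ⇒ need ≥ 2
  2-colouring: c0={b}  c1={c,i,x}
  χ = 2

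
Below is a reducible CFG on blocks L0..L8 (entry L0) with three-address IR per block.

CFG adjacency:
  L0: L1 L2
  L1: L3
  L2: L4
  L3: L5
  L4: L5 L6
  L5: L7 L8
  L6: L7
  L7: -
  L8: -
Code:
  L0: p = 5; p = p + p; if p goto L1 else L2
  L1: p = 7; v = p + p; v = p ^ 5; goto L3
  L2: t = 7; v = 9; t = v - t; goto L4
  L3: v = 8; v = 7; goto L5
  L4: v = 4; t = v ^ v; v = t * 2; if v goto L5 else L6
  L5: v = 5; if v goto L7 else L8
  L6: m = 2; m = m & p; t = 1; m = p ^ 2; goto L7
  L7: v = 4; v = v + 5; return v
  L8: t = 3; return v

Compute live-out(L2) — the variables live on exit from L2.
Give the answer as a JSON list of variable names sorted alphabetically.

Answer: ["p"]

Analysis:
def/use:
  L0 def {p} use ∅
  L1 def {p,v} use ∅
  L2 def {t,v} use ∅
  L3 def {v} use ∅
  L4 def {t,v} use ∅
  L5 def {v} use ∅
  L6 def {m,t} use {p}
  L7 def {v} use ∅
  L8 def {t} use {v}

Live sets:
  live L0: ∅→{p}
  live L1: ∅→∅
  live L2: {p}→{p}
  live L3: ∅→∅
  live L4: {p}→{p}
  live L5: ∅→{v}
  live L6: {p}→∅
  live L7: ∅→∅
  live L8: {v}→∅

live-out(L2) = ["p"]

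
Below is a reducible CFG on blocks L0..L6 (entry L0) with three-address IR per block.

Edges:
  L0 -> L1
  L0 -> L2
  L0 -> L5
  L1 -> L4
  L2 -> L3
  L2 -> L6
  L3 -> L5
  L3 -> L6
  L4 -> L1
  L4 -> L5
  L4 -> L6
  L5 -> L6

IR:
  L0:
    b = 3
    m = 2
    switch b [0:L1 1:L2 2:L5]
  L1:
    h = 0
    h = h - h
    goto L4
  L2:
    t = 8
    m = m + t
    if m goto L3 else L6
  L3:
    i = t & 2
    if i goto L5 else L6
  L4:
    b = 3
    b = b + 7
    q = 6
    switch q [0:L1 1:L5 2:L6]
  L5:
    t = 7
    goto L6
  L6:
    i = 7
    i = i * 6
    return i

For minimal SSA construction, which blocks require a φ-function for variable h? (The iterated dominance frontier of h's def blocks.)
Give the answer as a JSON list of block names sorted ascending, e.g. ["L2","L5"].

Answer: ["L1", "L5", "L6"]

Analysis:
idom tree: L1←L0 L2←L0 L3←L2 L4←L1 L5←L0 L6←L0
Join-block Dom:
  L1: preds {L0,L4}: {L0} ∩ {L0,L1,L4} = {L0}; idom=L0
  L5: preds {L0,L3,L4}: {L0} ∩ {L0,L2,L3} ∩ {L0,L1,L4} = {L0}; idom=L0
  L6: preds {L2,L3,L4,L5}: {L0,L2} ∩ {L0,L2,L3} ∩ {L0,L1,L4} ∩ {L0,L5} = {L0}; idom=L0

Frontier:
  L1←L0: walk · to L0
  L1←L4: walk L4→L1 to L0
  L5←L0: walk · to L0
  L5←L3: walk L3→L2 to L0
  L5←L4: walk L4→L1 to L0
  L6←L2: walk L2 to L0
  L6←L3: walk L3→L2 to L0
  L6←L4: walk L4→L1 to L0
  L6←L5: walk L5 to L0
  L0: DF=∅
  L1: DF={L1,L5,L6}
  L2: DF={L5,L6}
  L3: DF={L5,L6}
  L4: DF={L1,L5,L6}
  L5: DF={L6}
  L6: DF=∅

φ for h: defs {L1}
  DF⁺ = {L1,L5,L6}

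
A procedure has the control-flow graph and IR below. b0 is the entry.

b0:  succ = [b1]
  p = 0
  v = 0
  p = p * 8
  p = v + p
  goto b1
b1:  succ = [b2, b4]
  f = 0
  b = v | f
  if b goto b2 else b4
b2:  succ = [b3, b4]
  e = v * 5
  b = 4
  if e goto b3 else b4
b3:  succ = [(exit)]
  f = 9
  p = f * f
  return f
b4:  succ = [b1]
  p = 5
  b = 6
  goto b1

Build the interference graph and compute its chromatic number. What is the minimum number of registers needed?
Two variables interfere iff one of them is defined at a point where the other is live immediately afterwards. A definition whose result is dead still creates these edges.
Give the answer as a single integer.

Per-block:
  b0 def {p,v} use ∅
  b1 def {b,f} use {v}
  b2 def {b,e} use {v}
  b3 def {f,p} use ∅
  b4 def {b,p} use ∅

Backward fixpoint:
  b0 li=∅ lo={v}
  b1 li={v} lo={v}
  b2 li={v} lo={v}
  b3 li=∅ lo=∅
  b4 li={v} lo={v}

Interfere edges:
  b: {e,v}
  e: {b,v}
  f: {p,v}
  p: {f,v}
  v: {b,e,f,p}

Chromatic number:
  clique {b,e,v} ⇒ need ≥ 3
  3-colouring: r0={v}  r1={b,f}  r2={e,p}
  χ = 3

Answer: 3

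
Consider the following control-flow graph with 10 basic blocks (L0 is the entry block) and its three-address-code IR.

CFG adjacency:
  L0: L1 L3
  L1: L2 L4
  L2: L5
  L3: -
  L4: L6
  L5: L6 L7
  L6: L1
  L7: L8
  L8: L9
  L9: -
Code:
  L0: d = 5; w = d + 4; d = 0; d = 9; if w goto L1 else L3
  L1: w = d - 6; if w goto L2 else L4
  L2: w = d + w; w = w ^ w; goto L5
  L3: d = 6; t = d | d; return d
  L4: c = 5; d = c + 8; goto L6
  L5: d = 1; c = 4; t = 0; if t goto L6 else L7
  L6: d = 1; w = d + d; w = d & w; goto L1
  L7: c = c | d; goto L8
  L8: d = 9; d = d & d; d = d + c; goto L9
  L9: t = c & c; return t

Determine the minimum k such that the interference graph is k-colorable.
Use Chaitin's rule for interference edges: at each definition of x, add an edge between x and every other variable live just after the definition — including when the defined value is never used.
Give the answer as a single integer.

Answer: 3

Working:
def/use:
  L0 def {d,w} use ∅
  L1 def {w} use {d}
  L2 def {w} use {d,w}
  L3 def {d,t} use ∅
  L4 def {c,d} use ∅
  L5 def {c,d,t} use ∅
  L6 def {d,w} use ∅
  L7 def {c} use {c,d}
  L8 def {d} use {c}
  L9 def {t} use {c}

Live sets:
  L0 li=∅ lo={d}
  L1 li={d} lo={d,w}
  L2 li={d,w} lo=∅
  L3 li=∅ lo=∅
  L4 li=∅ lo=∅
  L5 li=∅ lo={c,d}
  L6 li=∅ lo={d}
  L7 li={c,d} lo={c}
  L8 li={c} lo={c}
  L9 li={c} lo=∅

Conflict graph:
  c↔{d,t}
  d↔{c,t,w}
  t↔{c,d}
  w↔{d}

Registers:
  {c,d,t} pairwise interfere (3-clique) ⇒ χ ≥ 3
  assign c→c1 d→c0 t→c2 w→c1 — no edge inside a register ⇒ χ ≤ 3
  χ = 3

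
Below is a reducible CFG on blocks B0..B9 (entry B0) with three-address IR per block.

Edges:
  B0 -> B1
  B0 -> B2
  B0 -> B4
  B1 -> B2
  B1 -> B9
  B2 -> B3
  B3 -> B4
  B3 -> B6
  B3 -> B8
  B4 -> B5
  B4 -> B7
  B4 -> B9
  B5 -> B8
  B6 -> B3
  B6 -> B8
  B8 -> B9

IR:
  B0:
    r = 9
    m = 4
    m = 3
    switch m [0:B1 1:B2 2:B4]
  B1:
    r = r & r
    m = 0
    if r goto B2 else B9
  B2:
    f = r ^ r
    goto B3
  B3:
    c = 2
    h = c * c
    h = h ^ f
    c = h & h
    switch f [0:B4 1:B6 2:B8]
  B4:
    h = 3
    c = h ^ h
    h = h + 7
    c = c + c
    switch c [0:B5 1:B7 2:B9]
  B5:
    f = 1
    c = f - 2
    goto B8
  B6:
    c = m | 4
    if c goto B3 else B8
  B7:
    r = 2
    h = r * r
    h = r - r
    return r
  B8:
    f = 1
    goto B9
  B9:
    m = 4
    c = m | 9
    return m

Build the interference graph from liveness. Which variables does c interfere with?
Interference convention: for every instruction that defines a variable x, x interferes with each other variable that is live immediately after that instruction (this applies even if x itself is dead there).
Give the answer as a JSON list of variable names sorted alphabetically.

Block summaries:
  B0: def={m,r} ue=∅
  B1: def={m,r} ue={r}
  B2: def={f} ue={r}
  B3: def={c,h} ue={f}
  B4: def={c,h} ue=∅
  B5: def={c,f} ue=∅
  B6: def={c} ue={m}
  B7: def={h,r} ue=∅
  B8: def={f} ue=∅
  B9: def={c,m} ue=∅

Liveness:
  B0: in=∅ out={m,r}
  B1: in={r} out={m,r}
  B2: in={m,r} out={f,m}
  B3: in={f,m} out={f,m}
  B4: in=∅ out=∅
  B5: in=∅ out=∅
  B6: in={f,m} out={f,m}
  B7: in=∅ out=∅
  B8: in=∅ out=∅
  B9: in=∅ out=∅

Conflict graph:
  c↔{f,h,m}
  f↔{c,h,m}
  h↔{c,f,m,r}
  m↔{c,f,h,r}
  r↔{h,m}

N(c) = ["f", "h", "m"]

Answer: ["f", "h", "m"]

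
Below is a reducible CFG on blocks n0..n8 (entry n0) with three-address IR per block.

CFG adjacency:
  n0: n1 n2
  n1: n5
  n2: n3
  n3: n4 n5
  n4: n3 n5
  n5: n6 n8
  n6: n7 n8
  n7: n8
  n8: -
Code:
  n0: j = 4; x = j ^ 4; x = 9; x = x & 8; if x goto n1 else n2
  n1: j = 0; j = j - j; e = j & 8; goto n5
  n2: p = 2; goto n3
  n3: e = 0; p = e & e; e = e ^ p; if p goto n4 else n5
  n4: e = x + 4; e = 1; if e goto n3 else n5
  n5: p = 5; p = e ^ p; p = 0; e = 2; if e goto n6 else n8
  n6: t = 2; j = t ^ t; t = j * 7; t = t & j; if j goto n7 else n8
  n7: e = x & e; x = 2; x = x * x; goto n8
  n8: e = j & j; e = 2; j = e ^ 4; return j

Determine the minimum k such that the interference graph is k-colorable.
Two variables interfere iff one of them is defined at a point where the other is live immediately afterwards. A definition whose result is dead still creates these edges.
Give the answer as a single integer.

Answer: 4

Analysis:
Block summaries:
  n0 def {j,x} use ∅
  n1 def {e,j} use ∅
  n2 def {p} use ∅
  n3 def {e,p} use ∅
  n4 def {e} use {x}
  n5 def {e,p} use {e}
  n6 def {j,t} use ∅
  n7 def {e,x} use {e,x}
  n8 def {e,j} use {j}

Backward fixpoint:
  live n0: ∅→{j,x}
  live n1: {x}→{e,j,x}
  live n2: {j,x}→{j,x}
  live n3: {j,x}→{e,j,x}
  live n4: {j,x}→{e,j,x}
  live n5: {e,j,x}→{e,j,x}
  live n6: {e,x}→{e,j,x}
  live n7: {e,j,x}→{j}
  live n8: {j}→∅

Interfere edges:
  e — {j,p,t,x}
  j — {e,p,t,x}
  p — {e,j,x}
  t — {e,j,x}
  x — {e,j,p,t}

Registers:
  clique {e,j,p,x} ⇒ need ≥ 4
  assign e→R0 j→R1 p→R3 t→R3 x→R2 — no edge inside a register ⇒ χ ≤ 4
  χ = 4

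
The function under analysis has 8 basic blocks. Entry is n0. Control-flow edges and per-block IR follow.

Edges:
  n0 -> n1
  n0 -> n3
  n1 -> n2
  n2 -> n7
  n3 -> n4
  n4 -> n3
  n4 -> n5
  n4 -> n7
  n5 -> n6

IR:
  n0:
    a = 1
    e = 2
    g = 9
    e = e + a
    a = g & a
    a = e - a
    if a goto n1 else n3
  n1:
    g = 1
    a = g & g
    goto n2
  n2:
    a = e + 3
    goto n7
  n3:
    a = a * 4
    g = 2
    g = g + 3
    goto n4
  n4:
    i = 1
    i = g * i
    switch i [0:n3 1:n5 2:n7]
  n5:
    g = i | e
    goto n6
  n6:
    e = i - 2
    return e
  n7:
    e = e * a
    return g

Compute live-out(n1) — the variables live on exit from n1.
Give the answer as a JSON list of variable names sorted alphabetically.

Per-block:
  n0: def={a,e,g} ue=∅
  n1: def={a,g} ue=∅
  n2: def={a} ue={e}
  n3: def={a,g} ue={a}
  n4: def={i} ue={g}
  n5: def={g} ue={e,i}
  n6: def={e} ue={i}
  n7: def={e} ue={a,e,g}

Backward fixpoint:
  live n0: ∅→{a,e}
  live n1: {e}→{e,g}
  live n2: {e,g}→{a,e,g}
  live n3: {a,e}→{a,e,g}
  live n4: {a,e,g}→{a,e,g,i}
  live n5: {e,i}→{i}
  live n6: {i}→∅
  live n7: {a,e,g}→∅

live-out(n1) = ["e", "g"]

Answer: ["e", "g"]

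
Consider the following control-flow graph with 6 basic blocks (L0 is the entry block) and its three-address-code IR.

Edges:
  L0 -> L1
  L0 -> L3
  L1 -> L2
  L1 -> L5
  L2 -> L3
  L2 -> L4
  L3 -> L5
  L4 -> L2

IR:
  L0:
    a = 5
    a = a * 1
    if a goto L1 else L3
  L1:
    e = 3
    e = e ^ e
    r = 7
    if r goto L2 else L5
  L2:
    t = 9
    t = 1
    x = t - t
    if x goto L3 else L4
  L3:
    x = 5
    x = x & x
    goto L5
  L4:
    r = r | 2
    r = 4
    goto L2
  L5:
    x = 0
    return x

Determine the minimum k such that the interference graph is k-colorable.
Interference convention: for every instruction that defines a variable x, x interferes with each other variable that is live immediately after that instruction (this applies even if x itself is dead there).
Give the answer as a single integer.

def/use:
  L0: {a} / ∅
  L1: {e,r} / ∅
  L2: {t,x} / ∅
  L3: {x} / ∅
  L4: {r} / {r}
  L5: {x} / ∅

Live sets:
  L0: in=∅ out=∅
  L1: in=∅ out={r}
  L2: in={r} out={r}
  L3: in=∅ out=∅
  L4: in={r} out={r}
  L5: in=∅ out=∅

Interfere edges:
  a↔∅
  e↔∅
  r↔{t,x}
  t↔{r}
  x↔{r}

Registers:
  {r,t} pairwise interfere (2-clique) ⇒ χ ≥ 2
  2-colouring: R0={a,e,r}  R1={t,x}
  χ = 2

Answer: 2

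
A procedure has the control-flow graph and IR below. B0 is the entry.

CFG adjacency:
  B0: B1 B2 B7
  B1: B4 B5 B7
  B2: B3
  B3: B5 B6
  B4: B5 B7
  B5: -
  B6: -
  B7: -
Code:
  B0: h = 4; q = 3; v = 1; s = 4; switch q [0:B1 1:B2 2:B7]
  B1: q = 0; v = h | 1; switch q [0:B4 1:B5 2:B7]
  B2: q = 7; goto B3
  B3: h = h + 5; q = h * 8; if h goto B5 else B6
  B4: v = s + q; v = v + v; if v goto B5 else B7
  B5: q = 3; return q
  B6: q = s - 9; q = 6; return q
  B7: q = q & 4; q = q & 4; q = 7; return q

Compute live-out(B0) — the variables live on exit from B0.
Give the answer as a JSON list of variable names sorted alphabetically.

Answer: ["h", "q", "s"]

Working:
Per-block:
  B0: {h,q,s,v} / ∅
  B1: {q,v} / {h}
  B2: {q} / ∅
  B3: {h,q} / {h}
  B4: {v} / {q,s}
  B5: {q} / ∅
  B6: {q} / {s}
  B7: {q} / {q}

Backward fixpoint:
  B0 li=∅ lo={h,q,s}
  B1 li={h,s} lo={q,s}
  B2 li={h,s} lo={h,s}
  B3 li={h,s} lo={s}
  B4 li={q,s} lo={q}
  B5 li=∅ lo=∅
  B6 li={s} lo=∅
  B7 li={q} lo=∅

live-out(B0) = ["h", "q", "s"]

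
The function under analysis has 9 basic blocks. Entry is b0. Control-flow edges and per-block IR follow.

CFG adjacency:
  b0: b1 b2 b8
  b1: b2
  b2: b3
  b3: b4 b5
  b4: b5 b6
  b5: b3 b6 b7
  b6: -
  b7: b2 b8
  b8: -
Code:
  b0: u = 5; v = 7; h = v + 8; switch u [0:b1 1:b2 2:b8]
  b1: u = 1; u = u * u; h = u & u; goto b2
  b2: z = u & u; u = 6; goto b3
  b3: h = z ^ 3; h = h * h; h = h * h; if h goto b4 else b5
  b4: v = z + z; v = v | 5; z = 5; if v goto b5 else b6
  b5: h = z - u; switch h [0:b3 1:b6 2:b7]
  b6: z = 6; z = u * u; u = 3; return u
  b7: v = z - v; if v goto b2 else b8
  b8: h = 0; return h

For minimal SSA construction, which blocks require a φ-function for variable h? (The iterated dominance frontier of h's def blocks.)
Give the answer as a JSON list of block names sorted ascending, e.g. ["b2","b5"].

idom tree: b1←b0 b2←b0 b3←b2 b4←b3 b5←b3 b6←b3 b7←b5 b8←b0
Join-block Dom:
  b2: preds {b0,b1,b7}: {b0} ∩ {b0,b1} ∩ {b0,b2,b3,b5,b7} = {b0}; idom=b0
  b3: preds {b2,b5}: {b0,b2} ∩ {b0,b2,b3,b5} = {b0,b2}; idom=b2
  b5: preds {b3,b4}: {b0,b2,b3} ∩ {b0,b2,b3,b4} = {b0,b2,b3}; idom=b3
  b6: preds {b4,b5}: {b0,b2,b3,b4} ∩ {b0,b2,b3,b5} = {b0,b2,b3}; idom=b3
  b8: preds {b0,b7}: {b0} ∩ {b0,b2,b3,b5,b7} = {b0}; idom=b0

DF derivation:
  join b2 pred b0: · stop@b0
  join b2 pred b1: b1 stop@b0
  join b2 pred b7: b7→b5→b3→b2 stop@b0
  join b3 pred b2: · stop@b2
  join b3 pred b5: b5→b3 stop@b2
  join b5 pred b3: · stop@b3
  join b5 pred b4: b4 stop@b3
  join b6 pred b4: b4 stop@b3
  join b6 pred b5: b5 stop@b3
  join b8 pred b0: · stop@b0
  join b8 pred b7: b7→b5→b3→b2 stop@b0
  b0 → ∅
  b1 → {b2}
  b2 → {b2,b8}
  b3 → {b2,b3,b8}
  b4 → {b5,b6}
  b5 → {b2,b3,b6,b8}
  b6 → ∅
  b7 → {b2,b8}
  b8 → ∅

φ for h: defs {b0,b1,b3,b5,b8}
  DF⁺ = {b2,b3,b6,b8}

Answer: ["b2", "b3", "b6", "b8"]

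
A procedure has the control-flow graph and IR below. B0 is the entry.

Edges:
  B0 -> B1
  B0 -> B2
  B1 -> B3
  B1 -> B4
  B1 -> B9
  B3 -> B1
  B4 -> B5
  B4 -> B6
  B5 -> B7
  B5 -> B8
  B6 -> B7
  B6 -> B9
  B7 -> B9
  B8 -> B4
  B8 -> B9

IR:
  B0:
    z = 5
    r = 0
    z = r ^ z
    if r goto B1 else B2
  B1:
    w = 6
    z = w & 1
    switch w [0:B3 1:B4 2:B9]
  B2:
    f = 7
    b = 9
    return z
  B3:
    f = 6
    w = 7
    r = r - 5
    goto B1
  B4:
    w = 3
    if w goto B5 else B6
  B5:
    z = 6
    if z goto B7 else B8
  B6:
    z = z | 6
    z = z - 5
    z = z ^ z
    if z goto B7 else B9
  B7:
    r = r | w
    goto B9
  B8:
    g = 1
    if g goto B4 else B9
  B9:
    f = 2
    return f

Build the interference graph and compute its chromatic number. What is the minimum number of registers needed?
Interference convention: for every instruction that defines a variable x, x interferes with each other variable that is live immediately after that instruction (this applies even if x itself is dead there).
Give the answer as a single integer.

def/use:
  B0 def {r,z} use ∅
  B1 def {w,z} use ∅
  B2 def {b,f} use {z}
  B3 def {f,r,w} use {r}
  B4 def {w} use ∅
  B5 def {z} use ∅
  B6 def {z} use {z}
  B7 def {r} use {r,w}
  B8 def {g} use ∅
  B9 def {f} use ∅

Liveness:
  B0 li=∅ lo={r,z}
  B1 li={r} lo={r,z}
  B2 li={z} lo=∅
  B3 li={r} lo={r}
  B4 li={r,z} lo={r,w,z}
  B5 li={r,w} lo={r,w,z}
  B6 li={r,w,z} lo={r,w}
  B7 li={r,w} lo=∅
  B8 li={r,z} lo={r,z}
  B9 li=∅ lo=∅

Interference:
  b: {z}
  f: {r,z}
  g: {r,z}
  r: {f,g,w,z}
  w: {r,z}
  z: {b,f,g,r,w}

Registers:
  {f,r,z} pairwise interfere (3-clique) ⇒ χ ≥ 3
  assign b→r1 f→r2 g→r2 r→r1 w→r2 z→r0 — no edge inside a register ⇒ χ ≤ 3
  χ = 3

Answer: 3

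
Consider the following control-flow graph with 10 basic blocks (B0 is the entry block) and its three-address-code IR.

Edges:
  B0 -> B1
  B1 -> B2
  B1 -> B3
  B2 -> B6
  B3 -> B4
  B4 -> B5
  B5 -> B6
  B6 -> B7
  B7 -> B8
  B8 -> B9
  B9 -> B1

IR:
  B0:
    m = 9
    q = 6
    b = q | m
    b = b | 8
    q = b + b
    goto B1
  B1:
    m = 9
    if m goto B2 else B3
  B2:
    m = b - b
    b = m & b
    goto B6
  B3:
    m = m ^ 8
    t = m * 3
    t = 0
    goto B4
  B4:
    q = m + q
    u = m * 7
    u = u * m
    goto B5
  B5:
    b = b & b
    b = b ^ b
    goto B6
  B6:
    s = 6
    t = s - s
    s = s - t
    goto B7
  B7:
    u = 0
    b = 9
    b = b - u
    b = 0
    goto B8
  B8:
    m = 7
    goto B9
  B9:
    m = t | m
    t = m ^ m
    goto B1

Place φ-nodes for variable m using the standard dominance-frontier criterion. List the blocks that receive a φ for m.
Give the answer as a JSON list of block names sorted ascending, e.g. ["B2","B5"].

idom tree: B1←B0 B2←B1 B3←B1 B4←B3 B5←B4 B6←B1 B7←B6 B8←B7 B9←B8
Join-block Dom:
  B1: preds {B0,B9}: {B0} ∩ {B0,B1,B6,B7,B8,B9} = {B0}; idom=B0
  B6: preds {B2,B5}: {B0,B1,B2} ∩ {B0,B1,B3,B4,B5} = {B0,B1}; idom=B1

DF walk-up:
  B1←B0: walk · to B0
  B1←B9: walk B9→B8→B7→B6→B1 to B0
  B6←B2: walk B2 to B1
  B6←B5: walk B5→B4→B3 to B1
  B0 → ∅
  B1 → {B1}
  B2 → {B6}
  B3 → {B6}
  B4 → {B6}
  B5 → {B6}
  B6 → {B1}
  B7 → {B1}
  B8 → {B1}
  B9 → {B1}

φ for m: defs {B0,B1,B2,B3,B8,B9}
  DF⁺ = {B1,B6}

Answer: ["B1", "B6"]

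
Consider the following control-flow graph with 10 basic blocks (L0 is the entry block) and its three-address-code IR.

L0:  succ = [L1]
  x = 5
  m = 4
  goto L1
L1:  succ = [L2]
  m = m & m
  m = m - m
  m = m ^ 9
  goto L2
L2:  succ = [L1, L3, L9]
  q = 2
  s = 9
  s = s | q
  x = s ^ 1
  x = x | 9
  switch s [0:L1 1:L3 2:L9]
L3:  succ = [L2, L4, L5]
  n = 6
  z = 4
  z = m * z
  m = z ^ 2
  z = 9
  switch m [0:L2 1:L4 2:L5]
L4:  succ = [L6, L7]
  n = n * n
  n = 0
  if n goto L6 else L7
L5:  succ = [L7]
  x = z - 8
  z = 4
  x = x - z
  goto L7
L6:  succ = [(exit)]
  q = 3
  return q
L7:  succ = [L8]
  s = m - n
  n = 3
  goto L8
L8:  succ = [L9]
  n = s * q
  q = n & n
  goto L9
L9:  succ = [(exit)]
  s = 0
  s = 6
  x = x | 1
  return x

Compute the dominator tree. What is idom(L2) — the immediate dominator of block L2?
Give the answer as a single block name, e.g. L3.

idom tree: L1←L0 L2←L1 L3←L2 L4←L3 L5←L3 L6←L4 L7←L3 L8←L7 L9←L2
Dom at joins:
  L1: preds {L0,L2}: {L0} ∩ {L0,L1,L2} = {L0}; idom=L0
  L2: preds {L1,L3}: {L0,L1} ∩ {L0,L1,L2,L3} = {L0,L1}; idom=L1
  L7: preds {L4,L5}: {L0,L1,L2,L3,L4} ∩ {L0,L1,L2,L3,L5} = {L0,L1,L2,L3}; idom=L3
  L9: preds {L2,L8}: {L0,L1,L2} ∩ {L0,L1,L2,L3,L7,L8} = {L0,L1,L2}; idom=L2

idom(L2) = L1

Answer: L1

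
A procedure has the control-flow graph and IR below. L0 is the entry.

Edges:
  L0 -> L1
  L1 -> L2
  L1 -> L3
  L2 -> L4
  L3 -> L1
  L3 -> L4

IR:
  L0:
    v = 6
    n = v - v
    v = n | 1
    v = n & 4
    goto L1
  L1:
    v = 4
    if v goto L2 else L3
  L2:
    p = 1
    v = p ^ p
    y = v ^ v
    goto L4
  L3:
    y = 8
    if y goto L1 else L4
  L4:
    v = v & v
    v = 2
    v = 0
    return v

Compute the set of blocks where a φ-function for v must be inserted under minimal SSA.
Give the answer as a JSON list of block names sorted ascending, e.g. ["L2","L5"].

Answer: ["L1", "L4"]

Analysis:
idom tree: L1←L0 L2←L1 L3←L1 L4←L1
Dom∩ at merges:
  L1: preds {L0,L3}: {L0} ∩ {L0,L1,L3} = {L0}; idom=L0
  L4: preds {L2,L3}: {L0,L1,L2} ∩ {L0,L1,L3} = {L0,L1}; idom=L1

DF walk-up:
  L1←L0: walk · to L0
  L1←L3: walk L3→L1 to L0
  L4←L2: walk L2 to L1
  L4←L3: walk L3 to L1
  L0 → ∅
  L1 → {L1}
  L2 → {L4}
  L3 → {L1,L4}
  L4 → ∅

φ for v: defs {L0,L1,L2,L4}
  DF⁺ = {L1,L4}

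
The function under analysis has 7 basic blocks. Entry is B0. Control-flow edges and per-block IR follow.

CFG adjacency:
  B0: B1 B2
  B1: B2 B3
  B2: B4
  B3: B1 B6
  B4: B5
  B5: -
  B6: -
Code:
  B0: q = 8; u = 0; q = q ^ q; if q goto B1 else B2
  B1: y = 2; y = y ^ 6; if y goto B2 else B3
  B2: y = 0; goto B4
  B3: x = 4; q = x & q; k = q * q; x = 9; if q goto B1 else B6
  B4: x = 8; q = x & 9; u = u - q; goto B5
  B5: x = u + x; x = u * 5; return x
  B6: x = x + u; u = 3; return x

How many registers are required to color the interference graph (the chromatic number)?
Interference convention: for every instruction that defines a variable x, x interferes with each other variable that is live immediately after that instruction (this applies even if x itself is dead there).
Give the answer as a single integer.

Answer: 3

Working:
def/use:
  B0: {q,u} / ∅
  B1: {y} / ∅
  B2: {y} / ∅
  B3: {k,q,x} / {q}
  B4: {q,u,x} / {u}
  B5: {x} / {u,x}
  B6: {u,x} / {u,x}

Liveness:
  B0 li=∅ lo={q,u}
  B1 li={q,u} lo={q,u}
  B2 li={u} lo={u}
  B3 li={q,u} lo={q,u,x}
  B4 li={u} lo={u,x}
  B5 li={u,x} lo=∅
  B6 li={u,x} lo=∅

Interfere edges:
  k: {q,u}
  q: {k,u,x,y}
  u: {k,q,x,y}
  x: {q,u}
  y: {q,u}

Colouring:
  lower bound: {k,q,u} mutually conflict ⇒ χ ≥ 3
  3-colouring: c0={q}  c1={u}  c2={k,x,y}
  χ = 3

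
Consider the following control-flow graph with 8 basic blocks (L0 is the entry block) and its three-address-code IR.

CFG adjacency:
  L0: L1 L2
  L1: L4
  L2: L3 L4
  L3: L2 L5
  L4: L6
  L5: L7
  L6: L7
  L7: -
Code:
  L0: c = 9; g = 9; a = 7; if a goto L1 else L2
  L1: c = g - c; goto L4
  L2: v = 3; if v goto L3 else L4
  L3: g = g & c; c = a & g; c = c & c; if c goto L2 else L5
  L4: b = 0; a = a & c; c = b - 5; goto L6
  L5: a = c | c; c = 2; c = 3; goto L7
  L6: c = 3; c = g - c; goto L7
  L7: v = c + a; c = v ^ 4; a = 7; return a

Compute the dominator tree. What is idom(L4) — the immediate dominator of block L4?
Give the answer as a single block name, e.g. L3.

Answer: L0

Working:
idom tree: L1←L0 L2←L0 L3←L2 L4←L0 L5←L3 L6←L4 L7←L0
Join-block Dom:
  L2: preds {L0,L3}: {L0} ∩ {L0,L2,L3} = {L0}; idom=L0
  L4: preds {L1,L2}: {L0,L1} ∩ {L0,L2} = {L0}; idom=L0
  L7: preds {L5,L6}: {L0,L2,L3,L5} ∩ {L0,L4,L6} = {L0}; idom=L0

idom(L4) = L0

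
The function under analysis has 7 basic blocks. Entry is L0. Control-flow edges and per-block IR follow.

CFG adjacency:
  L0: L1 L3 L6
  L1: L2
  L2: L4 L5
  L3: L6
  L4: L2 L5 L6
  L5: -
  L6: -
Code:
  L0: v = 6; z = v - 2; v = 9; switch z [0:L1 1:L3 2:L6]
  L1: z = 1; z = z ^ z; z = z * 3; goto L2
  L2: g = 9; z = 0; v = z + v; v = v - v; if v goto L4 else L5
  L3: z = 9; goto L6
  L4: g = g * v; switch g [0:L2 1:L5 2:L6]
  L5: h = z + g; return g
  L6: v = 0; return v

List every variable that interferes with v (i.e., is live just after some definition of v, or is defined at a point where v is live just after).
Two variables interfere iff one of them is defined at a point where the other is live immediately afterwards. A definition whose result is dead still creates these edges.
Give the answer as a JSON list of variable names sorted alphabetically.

Answer: ["g", "z"]

Derivation:
def/use:
  L0: def={v,z} ue=∅
  L1: def={z} ue=∅
  L2: def={g,v,z} ue={v}
  L3: def={z} ue=∅
  L4: def={g} ue={g,v}
  L5: def={h} ue={g,z}
  L6: def={v} ue=∅

Backward fixpoint:
  live L0: ∅→{v}
  live L1: {v}→{v}
  live L2: {v}→{g,v,z}
  live L3: ∅→∅
  live L4: {g,v,z}→{g,v,z}
  live L5: {g,z}→∅
  live L6: ∅→∅

Interference:
  g — {h,v,z}
  h — {g}
  v — {g,z}
  z — {g,v}

N(v) = ["g", "z"]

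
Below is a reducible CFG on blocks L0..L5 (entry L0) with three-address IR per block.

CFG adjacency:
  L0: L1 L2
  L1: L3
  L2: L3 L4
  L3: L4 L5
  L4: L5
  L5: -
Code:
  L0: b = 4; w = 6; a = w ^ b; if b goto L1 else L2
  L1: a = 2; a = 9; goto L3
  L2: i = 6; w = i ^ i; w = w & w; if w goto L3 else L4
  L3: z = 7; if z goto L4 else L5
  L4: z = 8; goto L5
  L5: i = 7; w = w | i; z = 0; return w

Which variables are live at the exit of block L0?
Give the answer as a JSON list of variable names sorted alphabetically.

def/use:
  L0: def={a,b,w} ue=∅
  L1: def={a} ue=∅
  L2: def={i,w} ue=∅
  L3: def={z} ue=∅
  L4: def={z} ue=∅
  L5: def={i,w,z} ue={w}

Live sets:
  L0: in=∅ out={w}
  L1: in={w} out={w}
  L2: in=∅ out={w}
  L3: in={w} out={w}
  L4: in={w} out={w}
  L5: in={w} out=∅

live-out(L0) = ["w"]

Answer: ["w"]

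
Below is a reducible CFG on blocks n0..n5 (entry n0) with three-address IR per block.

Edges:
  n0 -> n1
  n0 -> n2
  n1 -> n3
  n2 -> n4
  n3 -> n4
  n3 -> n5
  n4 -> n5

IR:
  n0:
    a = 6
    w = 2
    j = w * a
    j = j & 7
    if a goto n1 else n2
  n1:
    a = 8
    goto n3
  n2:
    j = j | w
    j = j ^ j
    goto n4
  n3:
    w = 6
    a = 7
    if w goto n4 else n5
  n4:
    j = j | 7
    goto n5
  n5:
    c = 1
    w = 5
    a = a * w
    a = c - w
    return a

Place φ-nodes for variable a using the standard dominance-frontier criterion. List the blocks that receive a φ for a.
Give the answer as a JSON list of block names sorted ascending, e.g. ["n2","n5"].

Answer: ["n4", "n5"]

Analysis:
idom tree: n1←n0 n2←n0 n3←n1 n4←n0 n5←n0
Join-block Dom:
  n4: preds {n2,n3}: {n0,n2} ∩ {n0,n1,n3} = {n0}; idom=n0
  n5: preds {n3,n4}: {n0,n1,n3} ∩ {n0,n4} = {n0}; idom=n0

DF derivation:
  join n4 pred n2: n2 stop@n0
  join n4 pred n3: n3→n1 stop@n0
  join n5 pred n3: n3→n1 stop@n0
  join n5 pred n4: n4 stop@n0
  DF(n0)=∅
  DF(n1)={n4,n5}
  DF(n2)={n4}
  DF(n3)={n4,n5}
  DF(n4)={n5}
  DF(n5)=∅

φ for a: defs {n0,n1,n3,n5}
  DF⁺ = {n4,n5}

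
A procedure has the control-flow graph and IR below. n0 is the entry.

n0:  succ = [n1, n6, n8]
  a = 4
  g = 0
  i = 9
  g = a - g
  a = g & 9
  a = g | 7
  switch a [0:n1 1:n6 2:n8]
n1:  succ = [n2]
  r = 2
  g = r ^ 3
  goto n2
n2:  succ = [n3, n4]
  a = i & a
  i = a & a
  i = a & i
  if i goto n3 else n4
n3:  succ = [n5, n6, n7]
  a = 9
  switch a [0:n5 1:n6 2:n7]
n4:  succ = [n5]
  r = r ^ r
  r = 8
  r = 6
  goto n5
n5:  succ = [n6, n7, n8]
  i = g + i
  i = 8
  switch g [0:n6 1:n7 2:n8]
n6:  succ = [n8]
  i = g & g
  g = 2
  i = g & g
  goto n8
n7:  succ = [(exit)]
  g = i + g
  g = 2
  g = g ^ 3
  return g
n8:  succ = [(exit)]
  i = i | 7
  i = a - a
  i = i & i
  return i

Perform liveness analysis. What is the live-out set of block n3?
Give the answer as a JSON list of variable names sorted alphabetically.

Answer: ["a", "g", "i"]

Analysis:
Block summaries:
  n0: {a,g,i} / ∅
  n1: {g,r} / ∅
  n2: {a,i} / {a,i}
  n3: {a} / ∅
  n4: {r} / {r}
  n5: {i} / {g,i}
  n6: {g,i} / {g}
  n7: {g} / {g,i}
  n8: {i} / {a,i}

Live sets:
  n0 li=∅ lo={a,g,i}
  n1 li={a,i} lo={a,g,i,r}
  n2 li={a,g,i,r} lo={a,g,i,r}
  n3 li={g,i} lo={a,g,i}
  n4 li={a,g,i,r} lo={a,g,i}
  n5 li={a,g,i} lo={a,g,i}
  n6 li={a,g} lo={a,i}
  n7 li={g,i} lo=∅
  n8 li={a,i} lo=∅

live-out(n3) = ["a", "g", "i"]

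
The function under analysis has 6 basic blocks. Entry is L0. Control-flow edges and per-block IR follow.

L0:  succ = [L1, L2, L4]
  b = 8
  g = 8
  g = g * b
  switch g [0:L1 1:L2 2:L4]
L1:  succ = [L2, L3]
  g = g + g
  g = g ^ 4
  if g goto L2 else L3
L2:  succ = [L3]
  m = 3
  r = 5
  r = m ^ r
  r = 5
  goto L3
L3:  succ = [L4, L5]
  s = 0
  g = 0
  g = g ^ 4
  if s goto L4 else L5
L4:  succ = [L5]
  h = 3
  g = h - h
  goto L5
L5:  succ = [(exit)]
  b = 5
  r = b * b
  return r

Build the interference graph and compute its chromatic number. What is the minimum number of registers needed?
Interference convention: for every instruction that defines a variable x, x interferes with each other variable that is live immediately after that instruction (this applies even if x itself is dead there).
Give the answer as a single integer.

Answer: 2

Analysis:
Block summaries:
  L0: def={b,g} ue=∅
  L1: def={g} ue={g}
  L2: def={m,r} ue=∅
  L3: def={g,s} ue=∅
  L4: def={g,h} ue=∅
  L5: def={b,r} ue=∅

Live sets:
  L0 li=∅ lo={g}
  L1 li={g} lo=∅
  L2 li=∅ lo=∅
  L3 li=∅ lo=∅
  L4 li=∅ lo=∅
  L5 li=∅ lo=∅

Interfere edges:
  b↔{g}
  g↔{b,s}
  h↔∅
  m↔{r}
  r↔{m}
  s↔{g}

Colouring:
  clique {b,g} ⇒ need ≥ 2
  2-colouring: c0={g,h,m}  c1={b,r,s}
  χ = 2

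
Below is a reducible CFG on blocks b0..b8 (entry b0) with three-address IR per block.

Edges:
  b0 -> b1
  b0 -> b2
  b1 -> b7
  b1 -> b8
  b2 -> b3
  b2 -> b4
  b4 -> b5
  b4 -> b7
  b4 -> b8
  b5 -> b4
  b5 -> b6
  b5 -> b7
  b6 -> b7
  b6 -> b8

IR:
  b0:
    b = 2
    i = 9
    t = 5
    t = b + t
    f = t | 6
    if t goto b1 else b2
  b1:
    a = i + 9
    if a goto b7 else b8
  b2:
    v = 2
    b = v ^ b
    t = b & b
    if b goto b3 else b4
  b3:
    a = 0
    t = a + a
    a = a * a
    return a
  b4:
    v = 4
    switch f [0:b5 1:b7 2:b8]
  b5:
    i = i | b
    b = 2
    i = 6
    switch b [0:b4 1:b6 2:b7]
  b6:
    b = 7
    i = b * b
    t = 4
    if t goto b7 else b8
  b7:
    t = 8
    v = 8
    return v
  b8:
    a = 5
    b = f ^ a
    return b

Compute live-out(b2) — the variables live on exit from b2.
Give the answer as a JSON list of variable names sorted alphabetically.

Block summaries:
  b0: {b,f,i,t} / ∅
  b1: {a} / {i}
  b2: {b,t,v} / {b}
  b3: {a,t} / ∅
  b4: {v} / {f}
  b5: {b,i} / {b,i}
  b6: {b,i,t} / ∅
  b7: {t,v} / ∅
  b8: {a,b} / {f}

Live sets:
  b0 li=∅ lo={b,f,i}
  b1 li={f,i} lo={f}
  b2 li={b,f,i} lo={b,f,i}
  b3 li=∅ lo=∅
  b4 li={b,f,i} lo={b,f,i}
  b5 li={b,f,i} lo={b,f,i}
  b6 li={f} lo={f}
  b7 li=∅ lo=∅
  b8 li={f} lo=∅

live-out(b2) = ["b", "f", "i"]

Answer: ["b", "f", "i"]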